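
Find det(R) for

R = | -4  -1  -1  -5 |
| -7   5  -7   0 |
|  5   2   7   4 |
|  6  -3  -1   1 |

Expand along row 2 (it has 1 zero):
  − (-7) · M_21   where M_21 = det([-1 -1 -5; 2 7 4; -3 -1 1]) = -92
  + (5) · M_22   where M_22 = det([-4 -1 -5; 5 7 4; 6 -1 1]) = 172
  − (-7) · M_23   where M_23 = det([-4 -1 -5; 5 2 4; 6 -3 1]) = 60
det = (-1)·(-7)·(-92) + (+1)·(5)·(172) + (-1)·(-7)·(60) = 636

636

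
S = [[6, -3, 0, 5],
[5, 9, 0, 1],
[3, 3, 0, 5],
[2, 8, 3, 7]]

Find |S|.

Expand along column 3 (it has 3 zeros):
  − (3) · M_43   where M_43 = det([6 -3 5; 5 9 1; 3 3 5]) = 258
det = (-1)·(3)·(258) = -774

-774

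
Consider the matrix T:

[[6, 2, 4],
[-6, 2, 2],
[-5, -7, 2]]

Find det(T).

320

Expand along row 1:
  + 6 · |2 2; -7 2| = 6·(4 − (-14)) = 108
  − 2 · |-6 2; -5 2| = −2·(-12 − (-10)) = 4
  + 4 · |-6 2; -5 -7| = 4·(42 − (-10)) = 208
Sum: (108) + (4) + (208) = 320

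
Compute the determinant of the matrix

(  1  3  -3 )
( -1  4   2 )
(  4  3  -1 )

Expand along row 1:
  + 1 · |4 2; 3 -1| = 1·(-4 − 6) = -10
  − 3 · |-1 2; 4 -1| = −3·(1 − 8) = 21
  + (-3) · |-1 4; 4 3| = (-3)·(-3 − 16) = 57
Sum: (-10) + (21) + (57) = 68

68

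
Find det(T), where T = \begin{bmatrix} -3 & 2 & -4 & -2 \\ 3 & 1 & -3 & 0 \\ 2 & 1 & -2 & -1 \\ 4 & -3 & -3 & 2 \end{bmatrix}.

Expand along row 2 (it has 1 zero):
  − (3) · M_21   where M_21 = det([2 -4 -2; 1 -2 -1; -3 -3 2]) = 0
  + (1) · M_22   where M_22 = det([-3 -4 -2; 2 -2 -1; 4 -3 2]) = 49
  − (-3) · M_23   where M_23 = det([-3 2 -2; 2 1 -1; 4 -3 2]) = 7
det = (-1)·(3)·(0) + (+1)·(1)·(49) + (-1)·(-3)·(7) = 70

det(T) = 70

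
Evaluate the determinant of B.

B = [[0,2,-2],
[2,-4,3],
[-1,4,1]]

-18

Expand along row 1:
  − 2 · |2 3; -1 1| = −2·(2 − (-3)) = -10
  + (-2) · |2 -4; -1 4| = (-2)·(8 − 4) = -8
Sum: (-10) + (-8) = -18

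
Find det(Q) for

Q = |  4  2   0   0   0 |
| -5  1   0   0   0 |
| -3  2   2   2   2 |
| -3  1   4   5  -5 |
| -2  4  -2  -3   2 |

-140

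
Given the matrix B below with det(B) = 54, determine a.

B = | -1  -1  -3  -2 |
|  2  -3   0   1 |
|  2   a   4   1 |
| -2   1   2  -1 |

Expanding along the row containing a, det(B) is linear in a: det(B) = (6)·a + (42).
Set (6)·a + (42) = 54  ⇒  (6)·a = 12  ⇒  a = 2.

a = 2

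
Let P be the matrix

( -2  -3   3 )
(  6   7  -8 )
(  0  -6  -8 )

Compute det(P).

-44

Expand along column 1:
  + (-2) · |7 -8; -6 -8| = (-2)·(-56 − 48) = 208
  − 6 · |-3 3; -6 -8| = −6·(24 − (-18)) = -252
Sum: (208) + (-252) = -44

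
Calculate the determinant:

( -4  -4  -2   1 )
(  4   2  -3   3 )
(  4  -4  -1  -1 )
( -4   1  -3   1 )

-368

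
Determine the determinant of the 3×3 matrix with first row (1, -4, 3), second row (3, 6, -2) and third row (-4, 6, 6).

214

Expand along row 1:
  + 1 · |6 -2; 6 6| = 1·(36 − (-12)) = 48
  − (-4) · |3 -2; -4 6| = −(-4)·(18 − 8) = 40
  + 3 · |3 6; -4 6| = 3·(18 − (-24)) = 126
Sum: (48) + (40) + (126) = 214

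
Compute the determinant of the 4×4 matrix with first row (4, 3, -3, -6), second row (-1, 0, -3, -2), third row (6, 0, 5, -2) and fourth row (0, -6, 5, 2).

Expand along column 2 (it has 2 zeros):
  − (3) · M_12   where M_12 = det([-1 -3 -2; 6 5 -2; 0 5 2]) = -44
  + (-6) · M_42   where M_42 = det([4 -3 -6; -1 -3 -2; 6 5 -2]) = 28
det = (-1)·(3)·(-44) + (+1)·(-6)·(28) = -36

-36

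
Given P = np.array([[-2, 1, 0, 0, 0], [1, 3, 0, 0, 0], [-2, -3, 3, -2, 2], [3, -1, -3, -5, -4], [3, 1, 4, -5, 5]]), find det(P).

P is block lower-triangular with a 2×2 block and a 3×3 block on the diagonal, so its determinant equals the product of the determinants of the diagonal blocks.
det of the 2×2 block = -7
det of the 3×3 block = -63
det = (-7)·(-63) = 441

441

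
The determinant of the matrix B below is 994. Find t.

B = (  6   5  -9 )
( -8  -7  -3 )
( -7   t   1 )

t = 5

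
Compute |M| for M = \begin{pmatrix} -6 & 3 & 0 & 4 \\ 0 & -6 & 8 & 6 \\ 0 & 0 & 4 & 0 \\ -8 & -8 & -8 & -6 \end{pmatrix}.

-3360

Expand along row 3 (it has 3 zeros):
  + (4) · M_33   where M_33 = det([-6 3 4; 0 -6 6; -8 -8 -6]) = -840
det = (+1)·(4)·(-840) = -3360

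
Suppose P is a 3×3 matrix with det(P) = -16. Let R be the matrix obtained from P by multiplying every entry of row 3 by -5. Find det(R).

80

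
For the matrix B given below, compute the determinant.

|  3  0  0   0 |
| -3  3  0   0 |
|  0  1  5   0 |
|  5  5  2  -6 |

B is lower triangular, so det(B) is the product of the diagonal entries:
det = (3) · (3) · (5) · (-6) = -270

det(B) = -270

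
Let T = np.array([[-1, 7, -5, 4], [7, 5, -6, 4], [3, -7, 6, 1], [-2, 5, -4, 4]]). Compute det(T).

-329

Expand along row 1:
  + (-1) · M_11   where M_11 = det([5 -6 4; -7 6 1; 5 -4 4]) = -66
  − (7) · M_12   where M_12 = det([7 -6 4; 3 6 1; -2 -4 4]) = 280
  + (-5) · M_13   where M_13 = det([7 5 4; 3 -7 1; -2 5 4]) = -297
  − (4) · M_14   where M_14 = det([7 5 -6; 3 -7 6; -2 5 -4]) = -20
det = (+1)·(-1)·(-66) + (-1)·(7)·(280) + (+1)·(-5)·(-297) + (-1)·(4)·(-20) = -329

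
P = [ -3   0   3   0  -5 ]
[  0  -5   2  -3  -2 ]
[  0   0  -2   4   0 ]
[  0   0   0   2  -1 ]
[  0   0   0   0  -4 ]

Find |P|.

The determinant is 240.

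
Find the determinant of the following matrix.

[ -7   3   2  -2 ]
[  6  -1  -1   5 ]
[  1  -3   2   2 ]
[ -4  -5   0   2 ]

-504

Expand along row 4 (it has 1 zero):
  − (-4) · M_41   where M_41 = det([3 2 -2; -1 -1 5; -3 2 2]) = -52
  + (-5) · M_42   where M_42 = det([-7 2 -2; 6 -1 5; 1 2 2]) = 44
  + (2) · M_44   where M_44 = det([-7 3 2; 6 -1 -1; 1 -3 2]) = -38
det = (-1)·(-4)·(-52) + (+1)·(-5)·(44) + (+1)·(2)·(-38) = -504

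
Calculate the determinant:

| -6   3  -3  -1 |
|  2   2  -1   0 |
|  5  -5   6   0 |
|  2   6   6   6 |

The determinant is -406.

Expand along column 4 (it has 2 zeros):
  − (-1) · M_14   where M_14 = det([2 2 -1; 5 -5 6; 2 6 6]) = -208
  + (6) · M_44   where M_44 = det([-6 3 -3; 2 2 -1; 5 -5 6]) = -33
det = (-1)·(-1)·(-208) + (+1)·(6)·(-33) = -406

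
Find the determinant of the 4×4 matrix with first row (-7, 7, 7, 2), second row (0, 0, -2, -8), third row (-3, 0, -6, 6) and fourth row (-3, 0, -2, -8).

-1260

Expand along column 2 (it has 3 zeros):
  − (7) · M_12   where M_12 = det([0 -2 -8; -3 -6 6; -3 -2 -8]) = 180
det = (-1)·(7)·(180) = -1260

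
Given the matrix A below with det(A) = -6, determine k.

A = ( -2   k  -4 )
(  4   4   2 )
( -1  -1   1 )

Expanding along the row containing k, det(A) is linear in k: det(A) = (-6)·k + (-12).
Set (-6)·k + (-12) = -6  ⇒  (-6)·k = 6  ⇒  k = -1.

k = -1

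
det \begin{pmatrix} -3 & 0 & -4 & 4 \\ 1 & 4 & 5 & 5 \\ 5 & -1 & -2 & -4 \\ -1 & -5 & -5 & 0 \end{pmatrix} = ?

659

Expand along row 1 (it has 1 zero):
  + (-3) · M_11   where M_11 = det([4 5 5; -1 -2 -4; -5 -5 0]) = -5
  + (-4) · M_13   where M_13 = det([1 4 5; 5 -1 -4; -1 -5 0]) = -134
  − (4) · M_14   where M_14 = det([1 4 5; 5 -1 -2; -1 -5 -5]) = -27
det = (+1)·(-3)·(-5) + (+1)·(-4)·(-134) + (-1)·(4)·(-27) = 659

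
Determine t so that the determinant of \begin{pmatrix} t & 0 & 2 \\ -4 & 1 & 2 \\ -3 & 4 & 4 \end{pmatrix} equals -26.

Expanding along the column containing t, det(A) is linear in t: det(A) = (-4)·t + (-26).
Set (-4)·t + (-26) = -26  ⇒  (-4)·t = 0  ⇒  t = 0.

t = 0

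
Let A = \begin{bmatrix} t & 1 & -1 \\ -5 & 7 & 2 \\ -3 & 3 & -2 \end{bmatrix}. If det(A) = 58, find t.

t = -4

Expanding along the column containing t, det(A) is linear in t: det(A) = (-20)·t + (-22).
Set (-20)·t + (-22) = 58  ⇒  (-20)·t = 80  ⇒  t = -4.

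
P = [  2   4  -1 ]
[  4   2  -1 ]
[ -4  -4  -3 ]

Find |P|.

Expand along column 1:
  + 2 · |2 -1; -4 -3| = 2·(-6 − 4) = -20
  − 4 · |4 -1; -4 -3| = −4·(-12 − 4) = 64
  + (-4) · |4 -1; 2 -1| = (-4)·(-4 − (-2)) = 8
Sum: (-20) + (64) + (8) = 52

The determinant is 52.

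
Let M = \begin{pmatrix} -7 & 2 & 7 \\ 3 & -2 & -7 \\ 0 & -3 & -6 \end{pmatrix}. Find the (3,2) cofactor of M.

-28

Delete row 3 and column 2; the remaining 2×2 submatrix is [-7 7; 3 -7].
Its determinant is (-7)·(-7) − 7·3 = 28.
The cofactor carries sign (−1)^(3+2) = −1, so C_{3,2} = −(28) = -28.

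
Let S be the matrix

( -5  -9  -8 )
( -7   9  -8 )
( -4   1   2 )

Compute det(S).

Expand along column 1:
  + (-5) · |9 -8; 1 2| = (-5)·(18 − (-8)) = -130
  − (-7) · |-9 -8; 1 2| = −(-7)·(-18 − (-8)) = -70
  + (-4) · |-9 -8; 9 -8| = (-4)·(72 − (-72)) = -576
Sum: (-130) + (-70) + (-576) = -776

The determinant is -776.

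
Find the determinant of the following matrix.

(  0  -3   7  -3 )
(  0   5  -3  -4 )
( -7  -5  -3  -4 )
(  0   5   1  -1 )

Expand along column 1 (it has 3 zeros):
  + (-7) · M_31   where M_31 = det([-3 7 -3; 5 -3 -4; 5 1 -1]) = -186
det = (+1)·(-7)·(-186) = 1302

The determinant is 1302.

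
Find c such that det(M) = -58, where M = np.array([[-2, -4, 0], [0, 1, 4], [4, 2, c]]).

c = 5

Expanding along the row containing c, det(M) is linear in c: det(M) = (-2)·c + (-48).
Set (-2)·c + (-48) = -58  ⇒  (-2)·c = -10  ⇒  c = 5.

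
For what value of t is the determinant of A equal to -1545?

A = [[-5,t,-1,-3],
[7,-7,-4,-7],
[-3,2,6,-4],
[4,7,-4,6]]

-8

Expanding along the column containing t, det(A) is linear in t: det(A) = (-216)·t + (-3273).
Set (-216)·t + (-3273) = -1545  ⇒  (-216)·t = 1728  ⇒  t = -8.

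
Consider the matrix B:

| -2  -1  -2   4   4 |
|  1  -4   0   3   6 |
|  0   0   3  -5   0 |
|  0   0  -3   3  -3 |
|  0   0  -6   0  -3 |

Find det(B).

B is block upper-triangular with a 2×2 block and a 3×3 block on the diagonal, so its determinant equals the product of the determinants of the diagonal blocks.
det of the 2×2 block = 9
det of the 3×3 block = -72
det = (9)·(-72) = -648

-648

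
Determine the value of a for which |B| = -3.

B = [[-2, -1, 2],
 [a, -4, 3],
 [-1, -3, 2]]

Expanding along the row containing a, det(B) is linear in a: det(B) = (-4)·a + (-7).
Set (-4)·a + (-7) = -3  ⇒  (-4)·a = 4  ⇒  a = -1.

a = -1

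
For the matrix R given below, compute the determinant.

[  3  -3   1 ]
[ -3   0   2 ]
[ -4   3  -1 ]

Expand along column 2:
  − (-3) · |-3 2; -4 -1| = −(-3)·(3 − (-8)) = 33
  − 3 · |3 1; -3 2| = −3·(6 − (-3)) = -27
Sum: (33) + (-27) = 6

|R| = 6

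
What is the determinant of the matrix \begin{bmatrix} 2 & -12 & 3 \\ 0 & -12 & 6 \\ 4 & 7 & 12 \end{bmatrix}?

The determinant is -516.

Expand along row 2:
  + (-12) · |2 3; 4 12| = (-12)·(24 − 12) = -144
  − 6 · |2 -12; 4 7| = −6·(14 − (-48)) = -372
Sum: (-144) + (-372) = -516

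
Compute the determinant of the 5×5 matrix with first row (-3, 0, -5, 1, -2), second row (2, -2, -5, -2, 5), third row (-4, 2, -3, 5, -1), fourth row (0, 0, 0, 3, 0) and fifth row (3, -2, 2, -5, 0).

Expand along row 4 (it has 4 zeros):
  + (3) · M_44   where M_44 = det([-3 0 -5 -2; 2 -2 -5 5; -4 2 -3 -1; 3 -2 2 0]) = -12
det = (+1)·(3)·(-12) = -36

-36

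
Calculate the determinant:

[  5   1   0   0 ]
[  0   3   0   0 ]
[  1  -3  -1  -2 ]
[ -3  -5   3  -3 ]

135

The matrix is block lower-triangular with a 2×2 block and a 2×2 block on the diagonal, so its determinant equals the product of the determinants of the diagonal blocks.
det of the 2×2 block = 15
det of the 2×2 block = 9
det = (15)·(9) = 135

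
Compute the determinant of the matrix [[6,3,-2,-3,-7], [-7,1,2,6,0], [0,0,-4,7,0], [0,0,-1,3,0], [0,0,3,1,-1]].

The matrix is block upper-triangular with a 2×2 block and a 3×3 block on the diagonal, so its determinant equals the product of the determinants of the diagonal blocks.
det of the 2×2 block = 27
det of the 3×3 block = 5
det = (27)·(5) = 135

135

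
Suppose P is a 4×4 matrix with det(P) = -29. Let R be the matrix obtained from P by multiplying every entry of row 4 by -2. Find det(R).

Scaling one row by -2 multiplies the determinant by -2.
det(R) = (-2)·(-29) = 58

|R| = 58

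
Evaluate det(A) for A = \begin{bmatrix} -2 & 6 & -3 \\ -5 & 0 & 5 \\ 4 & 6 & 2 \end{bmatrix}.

The determinant is 330.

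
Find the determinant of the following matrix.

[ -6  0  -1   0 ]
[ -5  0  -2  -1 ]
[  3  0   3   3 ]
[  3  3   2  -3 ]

Expand along column 2 (it has 3 zeros):
  + (3) · M_42   where M_42 = det([-6 -1 0; -5 -2 -1; 3 3 3]) = 6
det = (+1)·(3)·(6) = 18

18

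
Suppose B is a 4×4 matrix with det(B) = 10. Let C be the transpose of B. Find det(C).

10

det(Bᵀ) = det(B).
det(C) = (1)·(10) = 10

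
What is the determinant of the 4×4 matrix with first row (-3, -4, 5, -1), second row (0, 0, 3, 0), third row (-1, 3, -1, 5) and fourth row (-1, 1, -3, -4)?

Expand along row 2 (it has 3 zeros):
  − (3) · M_23   where M_23 = det([-3 -4 -1; -1 3 5; -1 1 -4]) = 85
det = (-1)·(3)·(85) = -255

-255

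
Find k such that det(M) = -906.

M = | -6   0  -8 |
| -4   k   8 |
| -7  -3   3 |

Expanding along the row containing k, det(M) is linear in k: det(M) = (-74)·k + (-240).
Set (-74)·k + (-240) = -906  ⇒  (-74)·k = -666  ⇒  k = 9.

k = 9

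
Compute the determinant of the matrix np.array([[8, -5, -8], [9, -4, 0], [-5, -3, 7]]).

Expand along column 3:
  + (-8) · |9 -4; -5 -3| = (-8)·(-27 − 20) = 376
  + 7 · |8 -5; 9 -4| = 7·(-32 − (-45)) = 91
Sum: (376) + (91) = 467

The determinant is 467.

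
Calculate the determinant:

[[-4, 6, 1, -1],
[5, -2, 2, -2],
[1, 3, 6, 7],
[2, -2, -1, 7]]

The determinant is -786.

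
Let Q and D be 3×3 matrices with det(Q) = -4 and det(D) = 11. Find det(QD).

det(QD) = -44

det(QD) = det(Q)·det(D) = (-4)·(11) = -44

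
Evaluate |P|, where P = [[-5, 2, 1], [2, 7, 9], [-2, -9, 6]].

Expand along column 1:
  + (-5) · |7 9; -9 6| = (-5)·(42 − (-81)) = -615
  − 2 · |2 1; -9 6| = −2·(12 − (-9)) = -42
  + (-2) · |2 1; 7 9| = (-2)·(18 − 7) = -22
Sum: (-615) + (-42) + (-22) = -679

det(P) = -679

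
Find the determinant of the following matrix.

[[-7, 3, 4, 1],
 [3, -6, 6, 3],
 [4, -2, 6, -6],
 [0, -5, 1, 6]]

-726

Expand along row 4 (it has 1 zero):
  + (-5) · M_42   where M_42 = det([-7 4 1; 3 6 3; 4 6 -6]) = 492
  − (1) · M_43   where M_43 = det([-7 3 1; 3 -6 3; 4 -2 -6]) = -186
  + (6) · M_44   where M_44 = det([-7 3 4; 3 -6 6; 4 -2 6]) = 258
det = (+1)·(-5)·(492) + (-1)·(1)·(-186) + (+1)·(6)·(258) = -726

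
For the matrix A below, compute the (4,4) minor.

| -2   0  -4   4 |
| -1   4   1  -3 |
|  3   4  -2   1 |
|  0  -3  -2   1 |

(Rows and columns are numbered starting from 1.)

Delete row 4 and column 4; the remaining 3×3 submatrix is [-2 0 -4; -1 4 1; 3 4 -2].
Its determinant is 88.

88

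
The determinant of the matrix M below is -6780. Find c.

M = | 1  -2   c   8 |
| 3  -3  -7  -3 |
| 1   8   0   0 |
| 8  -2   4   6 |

c = -7

Expanding along the row containing c, det(M) is linear in c: det(M) = (360)·c + (-4260).
Set (360)·c + (-4260) = -6780  ⇒  (360)·c = -2520  ⇒  c = -7.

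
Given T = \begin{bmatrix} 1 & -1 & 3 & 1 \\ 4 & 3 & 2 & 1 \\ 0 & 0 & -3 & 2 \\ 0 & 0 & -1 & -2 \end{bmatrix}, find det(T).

T is block upper-triangular with a 2×2 block and a 2×2 block on the diagonal, so its determinant equals the product of the determinants of the diagonal blocks.
det of the 2×2 block = 7
det of the 2×2 block = 8
det = (7)·(8) = 56

56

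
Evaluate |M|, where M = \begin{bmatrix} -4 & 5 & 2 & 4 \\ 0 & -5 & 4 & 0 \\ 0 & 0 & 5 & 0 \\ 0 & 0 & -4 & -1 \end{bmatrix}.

-100

M is block upper-triangular with a 2×2 block and a 2×2 block on the diagonal, so its determinant equals the product of the determinants of the diagonal blocks.
det of the 2×2 block = 20
det of the 2×2 block = -5
det = (20)·(-5) = -100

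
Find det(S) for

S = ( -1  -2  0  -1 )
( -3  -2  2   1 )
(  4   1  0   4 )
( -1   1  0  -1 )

0

Expand along column 3 (it has 3 zeros):
  − (2) · M_23   where M_23 = det([-1 -2 -1; 4 1 4; -1 1 -1]) = 0
det = (-1)·(2)·(0) = 0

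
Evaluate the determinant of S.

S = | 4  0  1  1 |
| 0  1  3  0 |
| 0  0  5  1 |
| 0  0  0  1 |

S is upper triangular, so det(S) is the product of the diagonal entries:
det = (4) · (1) · (5) · (1) = 20

det(S) = 20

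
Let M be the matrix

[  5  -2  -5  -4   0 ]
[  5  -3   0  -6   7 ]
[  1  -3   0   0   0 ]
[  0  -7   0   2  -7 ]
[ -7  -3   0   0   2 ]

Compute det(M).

Expand along column 3 (it has 4 zeros):
  + (-5) · M_13   where M_13 = det([5 -3 -6 7; 1 -3 0 0; 0 -7 2 -7; -7 -3 0 2]) = 708
det = (+1)·(-5)·(708) = -3540

-3540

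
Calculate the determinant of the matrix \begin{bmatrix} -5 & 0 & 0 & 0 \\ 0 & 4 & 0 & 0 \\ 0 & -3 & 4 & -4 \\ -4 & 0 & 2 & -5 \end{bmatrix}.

The matrix is block lower-triangular with a 2×2 block and a 2×2 block on the diagonal, so its determinant equals the product of the determinants of the diagonal blocks.
det of the 2×2 block = -20
det of the 2×2 block = -12
det = (-20)·(-12) = 240

240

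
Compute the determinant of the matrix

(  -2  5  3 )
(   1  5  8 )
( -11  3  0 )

-218

Expand along row 3:
  + (-11) · |5 3; 5 8| = (-11)·(40 − 15) = -275
  − 3 · |-2 3; 1 8| = −3·(-16 − 3) = 57
Sum: (-275) + (57) = -218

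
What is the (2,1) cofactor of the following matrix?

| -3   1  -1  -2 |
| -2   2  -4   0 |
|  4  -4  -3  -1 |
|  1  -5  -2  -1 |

Delete row 2 and column 1; the remaining 3×3 submatrix is [1 -1 -2; -4 -3 -1; -5 -2 -1].
Its determinant is 14.
The cofactor carries sign (−1)^(2+1) = −1, so C_{2,1} = −(14) = -14.

The cofactor is -14.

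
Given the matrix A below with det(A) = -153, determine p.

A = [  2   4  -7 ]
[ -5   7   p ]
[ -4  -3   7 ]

9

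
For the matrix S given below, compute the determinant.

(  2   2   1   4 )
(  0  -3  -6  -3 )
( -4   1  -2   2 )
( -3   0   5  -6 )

Expand along row 2 (it has 1 zero):
  + (-3) · M_22   where M_22 = det([2 1 4; -4 -2 2; -3 5 -6]) = -130
  − (-6) · M_23   where M_23 = det([2 2 4; -4 1 2; -3 0 -6]) = -60
  + (-3) · M_24   where M_24 = det([2 2 1; -4 1 -2; -3 0 5]) = 65
det = (+1)·(-3)·(-130) + (-1)·(-6)·(-60) + (+1)·(-3)·(65) = -165

-165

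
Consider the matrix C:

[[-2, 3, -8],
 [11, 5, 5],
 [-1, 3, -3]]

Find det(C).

Expand along row 1:
  + (-2) · |5 5; 3 -3| = (-2)·(-15 − 15) = 60
  − 3 · |11 5; -1 -3| = −3·(-33 − (-5)) = 84
  + (-8) · |11 5; -1 3| = (-8)·(33 − (-5)) = -304
Sum: (60) + (84) + (-304) = -160

The determinant is -160.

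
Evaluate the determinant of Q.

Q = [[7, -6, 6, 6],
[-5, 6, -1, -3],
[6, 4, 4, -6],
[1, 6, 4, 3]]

-1488

Expand along row 1:
  + (7) · M_11   where M_11 = det([6 -1 -3; 4 4 -6; 6 4 3]) = 288
  − (-6) · M_12   where M_12 = det([-5 -1 -3; 6 4 -6; 1 4 3]) = -216
  + (6) · M_13   where M_13 = det([-5 6 -3; 6 4 -6; 1 6 3]) = -480
  − (6) · M_14   where M_14 = det([-5 6 -1; 6 4 4; 1 6 4]) = -112
det = (+1)·(7)·(288) + (-1)·(-6)·(-216) + (+1)·(6)·(-480) + (-1)·(6)·(-112) = -1488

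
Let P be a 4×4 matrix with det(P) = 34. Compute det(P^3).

det(P^3) = (det P)^3 = (34)^3 = 39304

39304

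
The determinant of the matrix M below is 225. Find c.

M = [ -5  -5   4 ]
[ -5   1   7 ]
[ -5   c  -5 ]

c = -8

Expanding along the row containing c, det(M) is linear in c: det(M) = (15)·c + (345).
Set (15)·c + (345) = 225  ⇒  (15)·c = -120  ⇒  c = -8.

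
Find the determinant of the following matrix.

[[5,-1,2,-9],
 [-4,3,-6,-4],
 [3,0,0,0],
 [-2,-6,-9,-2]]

The determinant is 1953.

Expand along row 3 (it has 3 zeros):
  + (3) · M_31   where M_31 = det([-1 2 -9; 3 -6 -4; -6 -9 -2]) = 651
det = (+1)·(3)·(651) = 1953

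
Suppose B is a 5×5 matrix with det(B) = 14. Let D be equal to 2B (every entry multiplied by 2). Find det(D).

For a 5×5 matrix, det(2B) = 2^5·det(B) = 32·det(B).
det(D) = (32)·(14) = 448

|D| = 448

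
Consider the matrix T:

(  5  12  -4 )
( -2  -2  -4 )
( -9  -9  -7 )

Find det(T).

154

Expand along column 1:
  + 5 · |-2 -4; -9 -7| = 5·(14 − 36) = -110
  − (-2) · |12 -4; -9 -7| = −(-2)·(-84 − 36) = -240
  + (-9) · |12 -4; -2 -4| = (-9)·(-48 − 8) = 504
Sum: (-110) + (-240) + (504) = 154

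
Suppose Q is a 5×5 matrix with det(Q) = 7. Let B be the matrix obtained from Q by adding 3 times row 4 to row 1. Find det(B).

7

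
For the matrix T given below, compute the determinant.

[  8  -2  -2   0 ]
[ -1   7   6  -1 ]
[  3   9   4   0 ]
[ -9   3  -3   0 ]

Expand along column 4 (it has 3 zeros):
  + (-1) · M_24   where M_24 = det([8 -2 -2; 3 9 4; -9 3 -3]) = -438
det = (+1)·(-1)·(-438) = 438

|T| = 438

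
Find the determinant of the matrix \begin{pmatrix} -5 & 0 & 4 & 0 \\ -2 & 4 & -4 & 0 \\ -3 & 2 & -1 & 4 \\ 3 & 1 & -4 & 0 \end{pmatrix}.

Expand along column 4 (it has 3 zeros):
  − (4) · M_34   where M_34 = det([-5 0 4; -2 4 -4; 3 1 -4]) = 4
det = (-1)·(4)·(4) = -16

The determinant is -16.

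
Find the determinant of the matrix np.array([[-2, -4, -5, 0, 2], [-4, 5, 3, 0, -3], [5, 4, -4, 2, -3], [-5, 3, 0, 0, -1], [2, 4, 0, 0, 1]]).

Expand along column 4 (it has 4 zeros):
  − (2) · M_34   where M_34 = det([-2 -4 -5 2; -4 5 3 -3; -5 3 0 -1; 2 4 0 1]) = -91
det = (-1)·(2)·(-91) = 182

The determinant is 182.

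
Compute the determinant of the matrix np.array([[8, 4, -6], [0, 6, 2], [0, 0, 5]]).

240

The matrix is upper triangular, so the determinant is the product of the diagonal entries:
det = (8) · (6) · (5) = 240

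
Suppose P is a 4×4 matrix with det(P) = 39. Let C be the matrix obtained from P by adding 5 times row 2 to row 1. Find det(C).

|C| = 39

Adding a multiple of one row to another leaves the determinant unchanged.
det(C) = (1)·(39) = 39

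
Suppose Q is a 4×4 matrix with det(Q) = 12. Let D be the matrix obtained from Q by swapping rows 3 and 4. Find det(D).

Swapping two rows multiplies the determinant by −1.
det(D) = (-1)·(12) = -12

|D| = -12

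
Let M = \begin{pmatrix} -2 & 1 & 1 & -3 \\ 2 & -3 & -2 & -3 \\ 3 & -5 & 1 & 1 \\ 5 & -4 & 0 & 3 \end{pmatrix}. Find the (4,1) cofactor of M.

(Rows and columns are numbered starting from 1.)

Delete row 4 and column 1; the remaining 3×3 submatrix is [1 1 -3; -3 -2 -3; -5 1 1].
Its determinant is 58.
The cofactor carries sign (−1)^(4+1) = −1, so C_{4,1} = −(58) = -58.

-58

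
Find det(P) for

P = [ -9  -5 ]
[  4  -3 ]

|P| = 47

det(P) = (-9)·(-3) − (-5)·4 = 27 − (-20) = 47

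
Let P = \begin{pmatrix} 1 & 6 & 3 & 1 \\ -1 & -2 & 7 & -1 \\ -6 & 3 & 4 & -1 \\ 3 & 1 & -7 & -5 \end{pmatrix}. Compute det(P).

Expand along row 1:
  + (1) · M_11   where M_11 = det([-2 7 -1; 3 4 -1; 1 -7 -5]) = 177
  − (6) · M_12   where M_12 = det([-1 7 -1; -6 4 -1; 3 -7 -5]) = -234
  + (3) · M_13   where M_13 = det([-1 -2 -1; -6 3 -1; 3 1 -5]) = 95
  − (1) · M_14   where M_14 = det([-1 -2 7; -6 3 4; 3 1 -7]) = -20
det = (+1)·(1)·(177) + (-1)·(6)·(-234) + (+1)·(3)·(95) + (-1)·(1)·(-20) = 1886

det(P) = 1886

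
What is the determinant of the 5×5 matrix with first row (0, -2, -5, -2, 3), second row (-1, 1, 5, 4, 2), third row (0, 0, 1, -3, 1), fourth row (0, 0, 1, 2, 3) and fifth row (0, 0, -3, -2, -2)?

-54

The matrix is block upper-triangular with a 2×2 block and a 3×3 block on the diagonal, so its determinant equals the product of the determinants of the diagonal blocks.
det of the 2×2 block = -2
det of the 3×3 block = 27
det = (-2)·(27) = -54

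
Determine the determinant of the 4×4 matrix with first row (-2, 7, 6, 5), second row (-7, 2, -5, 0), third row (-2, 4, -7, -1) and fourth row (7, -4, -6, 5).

The determinant is -4246.

Expand along row 2 (it has 1 zero):
  − (-7) · M_21   where M_21 = det([7 6 5; 4 -7 -1; -4 -6 5]) = -643
  + (2) · M_22   where M_22 = det([-2 6 5; -2 -7 -1; 7 -6 5]) = 405
  − (-5) · M_23   where M_23 = det([-2 7 5; -2 4 -1; 7 -4 5]) = -111
det = (-1)·(-7)·(-643) + (+1)·(2)·(405) + (-1)·(-5)·(-111) = -4246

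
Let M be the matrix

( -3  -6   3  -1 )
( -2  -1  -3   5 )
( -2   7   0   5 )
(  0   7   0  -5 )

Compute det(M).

Expand along row 4 (it has 2 zeros):
  + (7) · M_42   where M_42 = det([-3 3 -1; -2 -3 5; -2 0 5]) = 51
  + (-5) · M_44   where M_44 = det([-3 -6 3; -2 -1 -3; -2 7 0]) = -147
det = (+1)·(7)·(51) + (+1)·(-5)·(-147) = 1092

The determinant is 1092.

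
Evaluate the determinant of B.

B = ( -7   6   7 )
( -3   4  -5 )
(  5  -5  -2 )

det(B) = 10

Expand along column 1:
  + (-7) · |4 -5; -5 -2| = (-7)·(-8 − 25) = 231
  − (-3) · |6 7; -5 -2| = −(-3)·(-12 − (-35)) = 69
  + 5 · |6 7; 4 -5| = 5·(-30 − 28) = -290
Sum: (231) + (69) + (-290) = 10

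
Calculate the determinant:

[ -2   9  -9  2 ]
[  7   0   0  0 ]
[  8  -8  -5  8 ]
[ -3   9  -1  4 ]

The determinant is 6566.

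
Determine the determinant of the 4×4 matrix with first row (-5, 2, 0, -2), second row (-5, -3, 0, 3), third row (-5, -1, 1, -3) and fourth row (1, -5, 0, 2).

Expand along column 3 (it has 3 zeros):
  + (1) · M_33   where M_33 = det([-5 2 -2; -5 -3 3; 1 -5 2]) = -75
det = (+1)·(1)·(-75) = -75

-75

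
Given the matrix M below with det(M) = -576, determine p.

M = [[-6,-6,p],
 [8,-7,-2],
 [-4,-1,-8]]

Expanding along the row containing p, det(M) is linear in p: det(M) = (-36)·p + (-756).
Set (-36)·p + (-756) = -576  ⇒  (-36)·p = 180  ⇒  p = -5.

p = -5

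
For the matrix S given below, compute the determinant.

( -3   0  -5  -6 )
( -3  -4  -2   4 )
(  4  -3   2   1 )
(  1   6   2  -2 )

Expand along row 1 (it has 1 zero):
  + (-3) · M_11   where M_11 = det([-4 -2 4; -3 2 1; 6 2 -2]) = -48
  + (-5) · M_13   where M_13 = det([-3 -4 4; 4 -3 1; 1 6 -2]) = 72
  − (-6) · M_14   where M_14 = det([-3 -4 -2; 4 -3 2; 1 6 2]) = 24
det = (+1)·(-3)·(-48) + (+1)·(-5)·(72) + (-1)·(-6)·(24) = -72

|S| = -72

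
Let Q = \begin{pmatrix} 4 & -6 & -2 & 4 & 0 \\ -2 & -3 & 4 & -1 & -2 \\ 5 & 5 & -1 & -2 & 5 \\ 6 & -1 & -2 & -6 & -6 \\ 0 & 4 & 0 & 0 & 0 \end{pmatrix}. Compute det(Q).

Expand along row 5 (it has 4 zeros):
  − (4) · M_52   where M_52 = det([4 -2 4 0; -2 4 -1 -2; 5 -1 -2 5; 6 -2 -6 -6]) = 1368
det = (-1)·(4)·(1368) = -5472

-5472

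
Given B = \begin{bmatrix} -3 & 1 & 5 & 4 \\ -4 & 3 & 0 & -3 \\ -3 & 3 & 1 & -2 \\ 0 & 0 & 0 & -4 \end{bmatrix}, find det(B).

Expand along row 4 (it has 3 zeros):
  + (-4) · M_44   where M_44 = det([-3 1 5; -4 3 0; -3 3 1]) = -20
det = (+1)·(-4)·(-20) = 80

The determinant is 80.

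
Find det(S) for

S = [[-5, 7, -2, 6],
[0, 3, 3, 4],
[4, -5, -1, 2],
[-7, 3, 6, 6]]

The determinant is 1724.

Expand along row 2 (it has 1 zero):
  + (3) · M_22   where M_22 = det([-5 -2 6; 4 -1 2; -7 6 6]) = 268
  − (3) · M_23   where M_23 = det([-5 7 6; 4 -5 2; -7 3 6]) = -224
  + (4) · M_24   where M_24 = det([-5 7 -2; 4 -5 -1; -7 3 6]) = 62
det = (+1)·(3)·(268) + (-1)·(3)·(-224) + (+1)·(4)·(62) = 1724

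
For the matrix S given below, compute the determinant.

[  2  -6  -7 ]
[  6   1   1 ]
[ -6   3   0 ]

Expand along row 3:
  + (-6) · |-6 -7; 1 1| = (-6)·(-6 − (-7)) = -6
  − 3 · |2 -7; 6 1| = −3·(2 − (-42)) = -132
Sum: (-6) + (-132) = -138

det(S) = -138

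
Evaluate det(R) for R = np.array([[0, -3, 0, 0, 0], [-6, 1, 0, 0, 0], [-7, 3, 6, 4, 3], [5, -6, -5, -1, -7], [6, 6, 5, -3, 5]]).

The determinant is 2448.

R is block lower-triangular with a 2×2 block and a 3×3 block on the diagonal, so its determinant equals the product of the determinants of the diagonal blocks.
det of the 2×2 block = -18
det of the 3×3 block = -136
det = (-18)·(-136) = 2448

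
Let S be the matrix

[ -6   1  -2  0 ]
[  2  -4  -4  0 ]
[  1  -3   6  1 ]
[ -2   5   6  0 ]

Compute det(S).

Expand along column 4 (it has 3 zeros):
  − (1) · M_34   where M_34 = det([-6 1 -2; 2 -4 -4; -2 5 6]) = 16
det = (-1)·(1)·(16) = -16

-16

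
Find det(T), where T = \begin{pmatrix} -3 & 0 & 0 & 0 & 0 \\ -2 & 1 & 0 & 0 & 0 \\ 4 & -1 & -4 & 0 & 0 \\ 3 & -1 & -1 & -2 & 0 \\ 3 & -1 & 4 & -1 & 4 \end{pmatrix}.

det(T) = -96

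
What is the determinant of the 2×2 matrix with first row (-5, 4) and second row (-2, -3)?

The determinant is 23.

det = (-5)·(-3) − 4·(-2) = 15 − (-8) = 23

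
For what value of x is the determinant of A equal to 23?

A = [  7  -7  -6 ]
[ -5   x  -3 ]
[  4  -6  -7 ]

x = 0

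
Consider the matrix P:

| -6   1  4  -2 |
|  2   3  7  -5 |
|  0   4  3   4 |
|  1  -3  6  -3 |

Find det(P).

|P| = 1829

Expand along row 3 (it has 1 zero):
  − (4) · M_32   where M_32 = det([-6 4 -2; 2 7 -5; 1 6 -3]) = -60
  + (3) · M_33   where M_33 = det([-6 1 -2; 2 3 -5; 1 -3 -3]) = 163
  − (4) · M_34   where M_34 = det([-6 1 4; 2 3 7; 1 -3 6]) = -275
det = (-1)·(4)·(-60) + (+1)·(3)·(163) + (-1)·(4)·(-275) = 1829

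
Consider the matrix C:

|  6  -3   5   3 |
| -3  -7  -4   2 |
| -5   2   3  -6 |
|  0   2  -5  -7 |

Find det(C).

Expand along row 4 (it has 1 zero):
  + (2) · M_42   where M_42 = det([6 5 3; -3 -4 2; -5 3 -6]) = -119
  − (-5) · M_43   where M_43 = det([6 -3 3; -3 -7 2; -5 2 -6]) = 189
  + (-7) · M_44   where M_44 = det([6 -3 5; -3 -7 -4; -5 2 3]) = -370
det = (+1)·(2)·(-119) + (-1)·(-5)·(189) + (+1)·(-7)·(-370) = 3297

3297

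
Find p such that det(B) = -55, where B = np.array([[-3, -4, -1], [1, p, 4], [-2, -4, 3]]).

Expanding along the row containing p, det(B) is linear in p: det(B) = (-11)·p + (0).
Set (-11)·p + (0) = -55  ⇒  (-11)·p = -55  ⇒  p = 5.

5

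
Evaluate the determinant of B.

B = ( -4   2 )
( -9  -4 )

det(B) = (-4)·(-4) − 2·(-9) = 16 − (-18) = 34

34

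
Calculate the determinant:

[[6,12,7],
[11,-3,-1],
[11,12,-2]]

Expand along row 1:
  + 6 · |-3 -1; 12 -2| = 6·(6 − (-12)) = 108
  − 12 · |11 -1; 11 -2| = −12·(-22 − (-11)) = 132
  + 7 · |11 -3; 11 12| = 7·(132 − (-33)) = 1155
Sum: (108) + (132) + (1155) = 1395

1395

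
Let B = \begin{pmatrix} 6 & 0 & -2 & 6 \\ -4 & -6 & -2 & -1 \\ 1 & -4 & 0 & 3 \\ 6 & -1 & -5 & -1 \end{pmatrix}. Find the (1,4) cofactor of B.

Delete row 1 and column 4; the remaining 3×3 submatrix is [-4 -6 -2; 1 -4 0; 6 -1 -5].
Its determinant is -156.
The cofactor carries sign (−1)^(1+4) = −1, so C_{1,4} = −(-156) = 156.

156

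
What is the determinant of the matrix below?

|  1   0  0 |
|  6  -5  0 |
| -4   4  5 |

-25

The matrix is lower triangular, so the determinant is the product of the diagonal entries:
det = (1) · (-5) · (5) = -25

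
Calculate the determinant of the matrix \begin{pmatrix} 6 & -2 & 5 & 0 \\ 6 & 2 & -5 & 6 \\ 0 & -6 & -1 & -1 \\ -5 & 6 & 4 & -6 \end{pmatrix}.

Expand along row 1 (it has 1 zero):
  + (6) · M_11   where M_11 = det([2 -5 6; -6 -1 -1; 6 4 -6]) = 122
  − (-2) · M_12   where M_12 = det([6 -5 6; 0 -1 -1; -5 4 -6]) = 5
  + (5) · M_13   where M_13 = det([6 2 6; 0 -6 -1; -5 6 -6]) = 82
det = (+1)·(6)·(122) + (-1)·(-2)·(5) + (+1)·(5)·(82) = 1152

1152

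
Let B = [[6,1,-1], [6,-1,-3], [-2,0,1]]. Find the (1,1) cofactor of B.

Delete row 1 and column 1; the remaining 2×2 submatrix is [-1 -3; 0 1].
Its determinant is (-1)·1 − (-3)·0 = -1.
The cofactor carries sign (−1)^(1+1) = +1, so C_{1,1} = +(-1) = -1.

-1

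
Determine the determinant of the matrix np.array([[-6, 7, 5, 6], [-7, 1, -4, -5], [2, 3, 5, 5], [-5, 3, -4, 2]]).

-404

Expand along row 1:
  + (-6) · M_11   where M_11 = det([1 -4 -5; 3 5 5; 3 -4 2]) = 129
  − (7) · M_12   where M_12 = det([-7 -4 -5; 2 5 5; -5 -4 2]) = -179
  + (5) · M_13   where M_13 = det([-7 1 -5; 2 3 5; -5 3 2]) = -71
  − (6) · M_14   where M_14 = det([-7 1 -4; 2 3 5; -5 3 -4]) = 88
det = (+1)·(-6)·(129) + (-1)·(7)·(-179) + (+1)·(5)·(-71) + (-1)·(6)·(88) = -404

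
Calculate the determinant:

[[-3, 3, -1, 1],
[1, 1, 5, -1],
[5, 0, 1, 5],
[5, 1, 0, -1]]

Expand along row 3 (it has 1 zero):
  + (5) · M_31   where M_31 = det([3 -1 1; 1 5 -1; 1 0 -1]) = -20
  + (1) · M_33   where M_33 = det([-3 3 1; 1 1 -1; 5 1 -1]) = -16
  − (5) · M_34   where M_34 = det([-3 3 -1; 1 1 5; 5 1 0]) = 94
det = (+1)·(5)·(-20) + (+1)·(1)·(-16) + (-1)·(5)·(94) = -586

-586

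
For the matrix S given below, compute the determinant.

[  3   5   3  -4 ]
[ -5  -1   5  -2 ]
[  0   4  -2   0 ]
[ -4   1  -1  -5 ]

The determinant is 984.

Expand along row 3 (it has 2 zeros):
  − (4) · M_32   where M_32 = det([3 3 -4; -5 5 -2; -4 -1 -5]) = -232
  + (-2) · M_33   where M_33 = det([3 5 -4; -5 -1 -2; -4 1 -5]) = -28
det = (-1)·(4)·(-232) + (+1)·(-2)·(-28) = 984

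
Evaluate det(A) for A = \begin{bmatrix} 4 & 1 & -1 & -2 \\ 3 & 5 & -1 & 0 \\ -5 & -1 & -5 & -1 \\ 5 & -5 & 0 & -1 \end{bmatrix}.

Expand along row 2 (it has 1 zero):
  − (3) · M_21   where M_21 = det([1 -1 -2; -1 -5 -1; -5 0 -1]) = 51
  + (5) · M_22   where M_22 = det([4 -1 -2; -5 -5 -1; 5 0 -1]) = -20
  − (-1) · M_23   where M_23 = det([4 1 -2; -5 -1 -1; 5 -5 -1]) = -86
det = (-1)·(3)·(51) + (+1)·(5)·(-20) + (-1)·(-1)·(-86) = -339

The determinant is -339.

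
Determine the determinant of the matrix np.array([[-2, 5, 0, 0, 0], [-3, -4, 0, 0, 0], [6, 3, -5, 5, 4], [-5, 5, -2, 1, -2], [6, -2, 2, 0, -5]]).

The determinant is -1219.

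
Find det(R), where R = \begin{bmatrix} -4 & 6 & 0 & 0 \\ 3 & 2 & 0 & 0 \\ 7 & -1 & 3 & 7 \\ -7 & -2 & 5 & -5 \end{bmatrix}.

det(R) = 1300

R is block lower-triangular with a 2×2 block and a 2×2 block on the diagonal, so its determinant equals the product of the determinants of the diagonal blocks.
det of the 2×2 block = -26
det of the 2×2 block = -50
det = (-26)·(-50) = 1300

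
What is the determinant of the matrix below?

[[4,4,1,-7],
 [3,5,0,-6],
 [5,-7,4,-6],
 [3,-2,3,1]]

The determinant is -56.

Expand along row 2 (it has 1 zero):
  − (3) · M_21   where M_21 = det([4 1 -7; -7 4 -6; -2 3 1]) = 198
  + (5) · M_22   where M_22 = det([4 1 -7; 5 4 -6; 3 3 1]) = 44
  + (-6) · M_24   where M_24 = det([4 4 1; 5 -7 4; 3 -2 3]) = -53
det = (-1)·(3)·(198) + (+1)·(5)·(44) + (+1)·(-6)·(-53) = -56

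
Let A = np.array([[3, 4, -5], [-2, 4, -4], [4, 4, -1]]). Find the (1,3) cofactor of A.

Delete row 1 and column 3; the remaining 2×2 submatrix is [-2 4; 4 4].
Its determinant is (-2)·4 − 4·4 = -24.
The cofactor carries sign (−1)^(1+3) = +1, so C_{1,3} = +(-24) = -24.

-24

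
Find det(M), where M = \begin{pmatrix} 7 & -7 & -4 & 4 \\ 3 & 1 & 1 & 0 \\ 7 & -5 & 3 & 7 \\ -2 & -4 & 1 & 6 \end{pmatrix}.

|M| = 298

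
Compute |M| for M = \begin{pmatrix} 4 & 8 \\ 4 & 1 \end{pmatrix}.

det(M) = 4·1 − 8·4 = 4 − 32 = -28

-28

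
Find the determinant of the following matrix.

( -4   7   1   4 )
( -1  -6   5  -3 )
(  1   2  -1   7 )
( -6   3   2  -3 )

Expand along row 1:
  + (-4) · M_11   where M_11 = det([-6 5 -3; 2 -1 7; 3 2 -3]) = 180
  − (7) · M_12   where M_12 = det([-1 5 -3; 1 -1 7; -6 2 -3]) = -172
  + (1) · M_13   where M_13 = det([-1 -6 -3; 1 2 7; -6 3 -3]) = 216
  − (4) · M_14   where M_14 = det([-1 -6 5; 1 2 -1; -6 3 2]) = 44
det = (+1)·(-4)·(180) + (-1)·(7)·(-172) + (+1)·(1)·(216) + (-1)·(4)·(44) = 524

The determinant is 524.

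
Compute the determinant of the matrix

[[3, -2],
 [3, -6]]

-12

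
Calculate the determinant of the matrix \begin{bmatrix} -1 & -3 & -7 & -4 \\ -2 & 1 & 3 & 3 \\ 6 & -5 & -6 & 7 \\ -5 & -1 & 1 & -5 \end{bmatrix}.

653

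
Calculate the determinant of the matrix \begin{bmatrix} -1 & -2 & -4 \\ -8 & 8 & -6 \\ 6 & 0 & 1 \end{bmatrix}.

240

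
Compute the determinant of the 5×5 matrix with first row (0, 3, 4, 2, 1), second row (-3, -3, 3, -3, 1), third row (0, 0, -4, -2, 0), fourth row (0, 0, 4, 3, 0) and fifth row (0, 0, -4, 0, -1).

The matrix is block upper-triangular with a 2×2 block and a 3×3 block on the diagonal, so its determinant equals the product of the determinants of the diagonal blocks.
det of the 2×2 block = 9
det of the 3×3 block = 4
det = (9)·(4) = 36

36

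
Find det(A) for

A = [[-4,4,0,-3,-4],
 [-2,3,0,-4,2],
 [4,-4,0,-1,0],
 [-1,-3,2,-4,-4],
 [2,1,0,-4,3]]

Expand along column 3 (it has 4 zeros):
  − (2) · M_43   where M_43 = det([-4 4 -3 -4; -2 3 -4 2; 4 -4 -1 0; 2 1 -4 3]) = -208
det = (-1)·(2)·(-208) = 416

|A| = 416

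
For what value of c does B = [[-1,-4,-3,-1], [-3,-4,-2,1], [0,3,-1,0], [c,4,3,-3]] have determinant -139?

Expanding along the column containing c, det(B) is linear in c: det(B) = (23)·c + (-139).
Set (23)·c + (-139) = -139  ⇒  (23)·c = 0  ⇒  c = 0.

0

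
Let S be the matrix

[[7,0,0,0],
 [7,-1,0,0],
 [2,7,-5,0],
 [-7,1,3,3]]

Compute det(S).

The determinant is 105.

S is lower triangular, so det(S) is the product of the diagonal entries:
det = (7) · (-1) · (-5) · (3) = 105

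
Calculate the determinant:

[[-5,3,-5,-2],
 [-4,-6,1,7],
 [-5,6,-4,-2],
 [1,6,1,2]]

471

Expand along row 1:
  + (-5) · M_11   where M_11 = det([-6 1 7; 6 -4 -2; 6 1 2]) = 222
  − (3) · M_12   where M_12 = det([-4 1 7; -5 -4 -2; 1 1 2]) = 25
  + (-5) · M_13   where M_13 = det([-4 -6 7; -5 6 -2; 1 6 2]) = -396
  − (-2) · M_14   where M_14 = det([-4 -6 1; -5 6 -4; 1 6 1]) = -162
det = (+1)·(-5)·(222) + (-1)·(3)·(25) + (+1)·(-5)·(-396) + (-1)·(-2)·(-162) = 471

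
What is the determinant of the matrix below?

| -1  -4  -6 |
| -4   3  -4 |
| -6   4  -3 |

The determinant is -67.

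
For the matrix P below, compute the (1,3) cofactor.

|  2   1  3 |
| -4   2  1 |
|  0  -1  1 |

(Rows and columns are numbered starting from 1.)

Delete row 1 and column 3; the remaining 2×2 submatrix is [-4 2; 0 -1].
Its determinant is (-4)·(-1) − 2·0 = 4.
The cofactor carries sign (−1)^(1+3) = +1, so C_{1,3} = +(4) = 4.

4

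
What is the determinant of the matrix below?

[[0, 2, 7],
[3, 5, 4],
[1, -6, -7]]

-111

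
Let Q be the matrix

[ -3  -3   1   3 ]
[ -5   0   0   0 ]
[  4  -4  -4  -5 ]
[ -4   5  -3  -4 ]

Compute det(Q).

Expand along row 2 (it has 3 zeros):
  − (-5) · M_21   where M_21 = det([-3 1 3; -4 -4 -5; 5 -3 -4]) = 52
det = (-1)·(-5)·(52) = 260

260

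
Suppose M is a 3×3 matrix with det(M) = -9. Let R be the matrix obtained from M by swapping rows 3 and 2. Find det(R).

Swapping two rows multiplies the determinant by −1.
det(R) = (-1)·(-9) = 9

9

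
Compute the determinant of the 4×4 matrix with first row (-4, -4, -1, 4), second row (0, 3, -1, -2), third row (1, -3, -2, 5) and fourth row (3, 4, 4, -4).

Expand along row 2 (it has 1 zero):
  + (3) · M_22   where M_22 = det([-4 -1 4; 1 -2 5; 3 4 -4]) = 69
  − (-1) · M_23   where M_23 = det([-4 -4 4; 1 -3 5; 3 4 -4]) = 8
  + (-2) · M_24   where M_24 = det([-4 -4 -1; 1 -3 -2; 3 4 4]) = 43
det = (+1)·(3)·(69) + (-1)·(-1)·(8) + (+1)·(-2)·(43) = 129

The determinant is 129.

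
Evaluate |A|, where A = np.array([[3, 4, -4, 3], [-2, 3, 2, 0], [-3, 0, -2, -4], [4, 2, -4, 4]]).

-72

Expand along row 2 (it has 1 zero):
  − (-2) · M_21   where M_21 = det([4 -4 3; 0 -2 -4; 2 -4 4]) = -52
  + (3) · M_22   where M_22 = det([3 -4 3; -3 -2 -4; 4 -4 4]) = 4
  − (2) · M_23   where M_23 = det([3 4 3; -3 0 -4; 4 2 4]) = -10
det = (-1)·(-2)·(-52) + (+1)·(3)·(4) + (-1)·(2)·(-10) = -72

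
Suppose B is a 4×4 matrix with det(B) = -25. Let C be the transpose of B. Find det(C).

det(Bᵀ) = det(B).
det(C) = (1)·(-25) = -25

-25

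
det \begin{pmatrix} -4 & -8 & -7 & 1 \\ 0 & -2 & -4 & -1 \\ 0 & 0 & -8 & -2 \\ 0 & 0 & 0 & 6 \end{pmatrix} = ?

-384

The matrix is upper triangular, so the determinant is the product of the diagonal entries:
det = (-4) · (-2) · (-8) · (6) = -384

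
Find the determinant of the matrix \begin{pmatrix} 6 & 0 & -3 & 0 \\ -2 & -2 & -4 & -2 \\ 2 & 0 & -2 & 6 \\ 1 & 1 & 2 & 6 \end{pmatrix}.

60

Expand along row 1 (it has 2 zeros):
  + (6) · M_11   where M_11 = det([-2 -4 -2; 0 -2 6; 1 2 6]) = 20
  + (-3) · M_13   where M_13 = det([-2 -2 -2; 2 0 6; 1 1 6]) = 20
det = (+1)·(6)·(20) + (+1)·(-3)·(20) = 60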